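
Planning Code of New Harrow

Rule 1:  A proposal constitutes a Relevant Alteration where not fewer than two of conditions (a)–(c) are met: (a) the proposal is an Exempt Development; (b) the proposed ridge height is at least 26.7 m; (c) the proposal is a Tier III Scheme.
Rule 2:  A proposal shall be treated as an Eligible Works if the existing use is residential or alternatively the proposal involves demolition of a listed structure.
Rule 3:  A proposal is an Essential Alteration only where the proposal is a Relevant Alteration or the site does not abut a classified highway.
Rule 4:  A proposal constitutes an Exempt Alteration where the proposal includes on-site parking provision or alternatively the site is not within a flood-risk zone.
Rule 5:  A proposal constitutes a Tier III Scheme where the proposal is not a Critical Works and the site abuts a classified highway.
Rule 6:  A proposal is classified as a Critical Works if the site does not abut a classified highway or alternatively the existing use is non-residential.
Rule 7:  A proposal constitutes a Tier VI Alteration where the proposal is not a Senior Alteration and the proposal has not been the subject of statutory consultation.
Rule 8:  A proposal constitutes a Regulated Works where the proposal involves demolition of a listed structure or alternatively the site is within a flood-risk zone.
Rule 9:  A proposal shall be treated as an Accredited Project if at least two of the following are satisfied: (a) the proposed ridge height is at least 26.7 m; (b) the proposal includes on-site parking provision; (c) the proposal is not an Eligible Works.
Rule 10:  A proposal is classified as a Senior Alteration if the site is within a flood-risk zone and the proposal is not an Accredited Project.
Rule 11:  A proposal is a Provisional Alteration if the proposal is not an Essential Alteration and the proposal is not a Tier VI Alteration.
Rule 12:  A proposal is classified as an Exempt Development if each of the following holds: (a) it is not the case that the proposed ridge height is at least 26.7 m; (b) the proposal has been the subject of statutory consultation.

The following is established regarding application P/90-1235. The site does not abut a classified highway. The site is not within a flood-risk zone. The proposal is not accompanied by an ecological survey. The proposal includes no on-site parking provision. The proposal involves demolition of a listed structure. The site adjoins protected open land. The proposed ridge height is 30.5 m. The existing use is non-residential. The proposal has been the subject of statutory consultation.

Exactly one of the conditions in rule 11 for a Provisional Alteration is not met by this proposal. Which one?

rule 12 — Exempt Development: [proposed ridge height: 30.5 m ≥ 26.7 m? yes, so negated condition no] AND [the proposal has been the subject of statutory consultation? yes] → not satisfied.
rule 6 — Critical Works: [the site does not abut a classified highway? yes] OR [the existing use is non-residential? yes] → satisfied.
rule 5 — Tier III Scheme: [not a Critical Works (rule 6)? no] AND [the site abuts a classified highway? no] → not satisfied.
rule 1 — Relevant Alteration: Exempt Development (rule 12)? no; proposed ridge height: 30.5 m ≥ 26.7 m? yes; Tier III Scheme (rule 5)? no — 1 of 3 hold (need ≥2) → not satisfied.
rule 3 — Essential Alteration: [Relevant Alteration (rule 1)? no] OR [the site does not abut a classified highway? yes] → satisfied.
rule 2 — Eligible Works: [the existing use is residential? no] OR [the proposal involves demolition of a listed structure? yes] → satisfied.
rule 9 — Accredited Project: proposed ridge height: 30.5 m ≥ 26.7 m? yes; the proposal includes on-site parking provision? no; not an Eligible Works (rule 2)? no — 1 of 3 hold (need ≥2) → not satisfied.
rule 10 — Senior Alteration: [the site is within a flood-risk zone? no] AND [not an Accredited Project (rule 9)? yes] → not satisfied.
rule 7 — Tier VI Alteration: [not a Senior Alteration (rule 10)? yes] AND [the proposal has not been the subject of statutory consultation? no] → not satisfied.
rule 11 — Provisional Alteration: [not an Essential Alteration (rule 3)? no] AND [not a Tier VI Alteration (rule 7)? yes] → not satisfied.

Essential Alteration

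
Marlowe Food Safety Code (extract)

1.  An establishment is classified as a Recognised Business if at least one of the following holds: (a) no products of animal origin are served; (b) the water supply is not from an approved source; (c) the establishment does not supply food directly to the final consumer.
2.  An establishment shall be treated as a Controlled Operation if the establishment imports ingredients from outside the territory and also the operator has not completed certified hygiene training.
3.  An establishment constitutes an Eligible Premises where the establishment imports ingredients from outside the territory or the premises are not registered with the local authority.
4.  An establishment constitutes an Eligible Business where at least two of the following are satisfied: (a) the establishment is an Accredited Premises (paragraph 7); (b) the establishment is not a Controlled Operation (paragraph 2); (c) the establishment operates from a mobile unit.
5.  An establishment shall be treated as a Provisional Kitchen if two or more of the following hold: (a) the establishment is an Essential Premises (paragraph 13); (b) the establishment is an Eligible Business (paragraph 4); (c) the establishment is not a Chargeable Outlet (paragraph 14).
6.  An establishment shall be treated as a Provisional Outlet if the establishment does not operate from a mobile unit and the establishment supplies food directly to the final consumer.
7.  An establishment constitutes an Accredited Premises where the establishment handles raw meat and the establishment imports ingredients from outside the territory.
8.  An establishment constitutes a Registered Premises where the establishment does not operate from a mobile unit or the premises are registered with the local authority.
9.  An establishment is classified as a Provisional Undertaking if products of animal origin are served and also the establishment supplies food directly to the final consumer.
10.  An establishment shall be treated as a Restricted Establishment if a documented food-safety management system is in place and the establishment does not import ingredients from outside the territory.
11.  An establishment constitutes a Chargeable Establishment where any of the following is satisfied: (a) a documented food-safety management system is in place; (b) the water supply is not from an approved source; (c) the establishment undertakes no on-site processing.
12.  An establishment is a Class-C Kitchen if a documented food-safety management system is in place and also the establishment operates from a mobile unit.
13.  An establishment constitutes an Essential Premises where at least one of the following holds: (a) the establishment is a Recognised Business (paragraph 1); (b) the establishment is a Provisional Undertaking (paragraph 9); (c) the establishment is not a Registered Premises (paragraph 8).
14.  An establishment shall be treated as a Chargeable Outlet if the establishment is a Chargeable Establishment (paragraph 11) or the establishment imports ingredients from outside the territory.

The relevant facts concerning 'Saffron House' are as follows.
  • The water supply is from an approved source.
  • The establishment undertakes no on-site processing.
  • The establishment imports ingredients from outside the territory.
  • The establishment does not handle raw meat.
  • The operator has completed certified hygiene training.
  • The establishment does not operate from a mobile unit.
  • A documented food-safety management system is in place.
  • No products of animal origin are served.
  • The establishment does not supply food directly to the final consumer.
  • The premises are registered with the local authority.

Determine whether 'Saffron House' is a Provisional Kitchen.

No

paragraph 1 — Recognised Business: [no products of animal origin are served? yes] OR [the water supply is not from an approved source? no] OR [the establishment does not supply food directly to the final consumer? yes] → satisfied.
paragraph 9 — Provisional Undertaking: [products of animal origin are served? no] AND [the establishment supplies food directly to the final consumer? no] → not satisfied.
paragraph 8 — Registered Premises: [the establishment does not operate from a mobile unit? yes] OR [the premises are registered with the local authority? yes] → satisfied.
paragraph 13 — Essential Premises: [Recognised Business (paragraph 1)? yes] OR [Provisional Undertaking (paragraph 9)? no] OR [not a Registered Premises (paragraph 8)? no] → satisfied.
paragraph 7 — Accredited Premises: [the establishment handles raw meat? no] AND [the establishment imports ingredients from outside the territory? yes] → not satisfied.
paragraph 2 — Controlled Operation: [the establishment imports ingredients from outside the territory? yes] AND [the operator has not completed certified hygiene training? no] → not satisfied.
paragraph 4 — Eligible Business: Accredited Premises (paragraph 7)? no; not a Controlled Operation (paragraph 2)? yes; the establishment operates from a mobile unit? no — 1 of 3 hold (need ≥2) → not satisfied.
paragraph 11 — Chargeable Establishment: [a documented food-safety management system is in place? yes] OR [the water supply is not from an approved source? no] OR [the establishment undertakes no on-site processing? yes] → satisfied.
paragraph 14 — Chargeable Outlet: [Chargeable Establishment (paragraph 11)? yes] OR [the establishment imports ingredients from outside the territory? yes] → satisfied.
paragraph 5 — Provisional Kitchen: Essential Premises (paragraph 13)? yes; Eligible Business (paragraph 4)? no; not a Chargeable Outlet (paragraph 14)? no — 1 of 3 hold (need ≥2) → not satisfied.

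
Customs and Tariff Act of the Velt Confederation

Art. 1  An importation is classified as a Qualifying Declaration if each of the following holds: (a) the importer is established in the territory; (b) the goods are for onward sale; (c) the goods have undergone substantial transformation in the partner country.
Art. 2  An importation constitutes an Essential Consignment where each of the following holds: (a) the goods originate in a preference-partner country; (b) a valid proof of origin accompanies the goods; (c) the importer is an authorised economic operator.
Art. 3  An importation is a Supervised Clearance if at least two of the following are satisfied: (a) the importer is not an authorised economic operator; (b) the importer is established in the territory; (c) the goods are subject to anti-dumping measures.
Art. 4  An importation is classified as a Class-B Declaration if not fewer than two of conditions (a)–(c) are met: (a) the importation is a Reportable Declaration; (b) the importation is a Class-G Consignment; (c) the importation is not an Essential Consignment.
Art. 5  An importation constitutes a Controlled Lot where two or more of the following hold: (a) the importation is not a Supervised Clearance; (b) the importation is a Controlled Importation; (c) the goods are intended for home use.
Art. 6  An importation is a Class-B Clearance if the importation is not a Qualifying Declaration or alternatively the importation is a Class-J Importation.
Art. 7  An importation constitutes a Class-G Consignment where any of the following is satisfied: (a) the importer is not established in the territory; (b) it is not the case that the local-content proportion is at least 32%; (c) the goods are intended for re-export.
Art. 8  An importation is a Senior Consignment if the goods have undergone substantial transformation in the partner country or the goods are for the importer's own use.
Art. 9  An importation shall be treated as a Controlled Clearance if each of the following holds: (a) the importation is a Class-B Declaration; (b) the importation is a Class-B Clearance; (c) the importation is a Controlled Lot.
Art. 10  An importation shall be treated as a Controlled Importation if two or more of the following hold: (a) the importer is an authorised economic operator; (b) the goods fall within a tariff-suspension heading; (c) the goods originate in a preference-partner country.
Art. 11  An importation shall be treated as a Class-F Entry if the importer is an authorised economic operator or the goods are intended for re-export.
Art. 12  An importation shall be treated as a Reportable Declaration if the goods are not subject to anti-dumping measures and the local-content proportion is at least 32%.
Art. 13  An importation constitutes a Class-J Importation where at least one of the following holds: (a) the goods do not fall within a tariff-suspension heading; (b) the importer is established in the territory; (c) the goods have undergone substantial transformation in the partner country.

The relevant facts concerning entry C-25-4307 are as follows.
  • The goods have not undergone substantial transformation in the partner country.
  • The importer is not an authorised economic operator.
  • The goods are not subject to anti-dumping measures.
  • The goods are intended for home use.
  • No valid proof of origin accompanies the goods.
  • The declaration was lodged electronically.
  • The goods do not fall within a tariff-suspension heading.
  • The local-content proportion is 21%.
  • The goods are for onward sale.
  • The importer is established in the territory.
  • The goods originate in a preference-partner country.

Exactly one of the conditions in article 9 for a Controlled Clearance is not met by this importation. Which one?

Controlled Lot

Under article 12: the goods are not subject to anti-dumping measures? yes; and local-content proportion: 21% ≥ 32%? no. So the importation is not a Reportable Declaration.
Under article 7: the importer is not established in the territory? no; or local-content proportion: 21% ≥ 32%? no, so negated condition yes; or the goods are intended for re-export? no. So the importation is a Class-G Consignment.
Under article 2: the goods originate in a preference-partner country? yes; and a valid proof of origin accompanies the goods? no; and the importer is an authorised economic operator? no. So the importation is not an Essential Consignment.
Under article 4: Reportable Declaration (article 12)? no; Class-G Consignment (article 7)? yes; not an Essential Consignment (article 2)? yes — 2 of 3 hold (need ≥2) → satisfied.
Under article 1: the importer is established in the territory? yes; and the goods are for onward sale? yes; and the goods have undergone substantial transformation in the partner country? no. So the importation is not a Qualifying Declaration.
Under article 13: the goods do not fall within a tariff-suspension heading? yes; or the importer is established in the territory? yes; or the goods have undergone substantial transformation in the partner country? no. So the importation is a Class-J Importation.
Under article 6: not a Qualifying Declaration (article 1)? yes; or Class-J Importation (article 13)? yes. So the importation is a Class-B Clearance.
Under article 3: the importer is not an authorised economic operator? yes; the importer is established in the territory? yes; the goods are subject to anti-dumping measures? no — 2 of 3 hold (need ≥2) → satisfied.
Under article 10: the importer is an authorised economic operator? no; the goods fall within a tariff-suspension heading? no; the goods originate in a preference-partner country? yes — 1 of 3 hold (need ≥2) → not satisfied.
Under article 5: not a Supervised Clearance (article 3)? no; Controlled Importation (article 10)? no; the goods are intended for home use? yes — 1 of 3 hold (need ≥2) → not satisfied.
Under article 9: Class-B Declaration (article 4)? yes; and Class-B Clearance (article 6)? yes; and Controlled Lot (article 5)? no. So the importation is not a Controlled Clearance.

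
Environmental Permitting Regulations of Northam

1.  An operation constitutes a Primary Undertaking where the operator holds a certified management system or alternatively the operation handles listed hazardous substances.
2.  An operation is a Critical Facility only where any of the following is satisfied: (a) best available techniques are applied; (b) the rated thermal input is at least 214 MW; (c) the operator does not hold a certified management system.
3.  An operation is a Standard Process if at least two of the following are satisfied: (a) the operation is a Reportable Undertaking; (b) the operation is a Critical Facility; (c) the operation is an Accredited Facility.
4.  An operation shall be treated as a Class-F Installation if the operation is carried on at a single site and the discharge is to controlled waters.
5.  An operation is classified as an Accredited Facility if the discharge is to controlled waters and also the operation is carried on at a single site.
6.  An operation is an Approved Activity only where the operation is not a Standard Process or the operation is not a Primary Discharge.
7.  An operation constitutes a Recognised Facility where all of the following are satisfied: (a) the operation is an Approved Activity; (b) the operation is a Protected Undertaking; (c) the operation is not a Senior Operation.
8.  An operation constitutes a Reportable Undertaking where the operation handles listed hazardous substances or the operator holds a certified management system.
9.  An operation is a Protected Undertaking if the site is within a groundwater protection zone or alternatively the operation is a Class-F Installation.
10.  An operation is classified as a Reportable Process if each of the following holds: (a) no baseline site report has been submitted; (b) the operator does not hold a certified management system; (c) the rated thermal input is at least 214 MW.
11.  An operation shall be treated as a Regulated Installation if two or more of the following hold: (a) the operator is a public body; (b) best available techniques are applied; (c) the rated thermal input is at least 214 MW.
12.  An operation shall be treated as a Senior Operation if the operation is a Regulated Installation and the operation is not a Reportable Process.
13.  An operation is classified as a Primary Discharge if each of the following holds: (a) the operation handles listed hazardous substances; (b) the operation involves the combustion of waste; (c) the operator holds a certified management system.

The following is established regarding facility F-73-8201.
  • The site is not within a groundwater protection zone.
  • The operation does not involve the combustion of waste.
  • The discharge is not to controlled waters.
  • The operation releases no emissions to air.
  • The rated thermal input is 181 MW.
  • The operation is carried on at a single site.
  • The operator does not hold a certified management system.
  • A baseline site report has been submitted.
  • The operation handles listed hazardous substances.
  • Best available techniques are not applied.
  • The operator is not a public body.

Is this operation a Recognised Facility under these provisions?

No

paragraph 8 — Reportable Undertaking: [the operation handles listed hazardous substances? yes] OR [the operator holds a certified management system? no] → satisfied.
paragraph 2 — Critical Facility: [best available techniques are applied? no] OR [rated thermal input: 181 MW ≥ 214 MW? no] OR [the operator does not hold a certified management system? yes] → satisfied.
paragraph 5 — Accredited Facility: [the discharge is to controlled waters? no] AND [the operation is carried on at a single site? yes] → not satisfied.
paragraph 3 — Standard Process: Reportable Undertaking (paragraph 8)? yes; Critical Facility (paragraph 2)? yes; Accredited Facility (paragraph 5)? no — 2 of 3 hold (need ≥2) → satisfied.
paragraph 13 — Primary Discharge: [the operation handles listed hazardous substances? yes] AND [the operation involves the combustion of waste? no] AND [the operator holds a certified management system? no] → not satisfied.
paragraph 6 — Approved Activity: [not a Standard Process (paragraph 3)? no] OR [not a Primary Discharge (paragraph 13)? yes] → satisfied.
paragraph 4 — Class-F Installation: [the operation is carried on at a single site? yes] AND [the discharge is to controlled waters? no] → not satisfied.
paragraph 9 — Protected Undertaking: [the site is within a groundwater protection zone? no] OR [Class-F Installation (paragraph 4)? no] → not satisfied.
paragraph 11 — Regulated Installation: the operator is a public body? no; best available techniques are applied? no; rated thermal input: 181 MW ≥ 214 MW? no — 0 of 3 hold (need ≥2) → not satisfied.
paragraph 10 — Reportable Process: [no baseline site report has been submitted? no] AND [the operator does not hold a certified management system? yes] AND [rated thermal input: 181 MW ≥ 214 MW? no] → not satisfied.
paragraph 12 — Senior Operation: [Regulated Installation (paragraph 11)? no] AND [not a Reportable Process (paragraph 10)? yes] → not satisfied.
paragraph 7 — Recognised Facility: [Approved Activity (paragraph 6)? yes] AND [Protected Undertaking (paragraph 9)? no] AND [not a Senior Operation (paragraph 12)? yes] → not satisfied.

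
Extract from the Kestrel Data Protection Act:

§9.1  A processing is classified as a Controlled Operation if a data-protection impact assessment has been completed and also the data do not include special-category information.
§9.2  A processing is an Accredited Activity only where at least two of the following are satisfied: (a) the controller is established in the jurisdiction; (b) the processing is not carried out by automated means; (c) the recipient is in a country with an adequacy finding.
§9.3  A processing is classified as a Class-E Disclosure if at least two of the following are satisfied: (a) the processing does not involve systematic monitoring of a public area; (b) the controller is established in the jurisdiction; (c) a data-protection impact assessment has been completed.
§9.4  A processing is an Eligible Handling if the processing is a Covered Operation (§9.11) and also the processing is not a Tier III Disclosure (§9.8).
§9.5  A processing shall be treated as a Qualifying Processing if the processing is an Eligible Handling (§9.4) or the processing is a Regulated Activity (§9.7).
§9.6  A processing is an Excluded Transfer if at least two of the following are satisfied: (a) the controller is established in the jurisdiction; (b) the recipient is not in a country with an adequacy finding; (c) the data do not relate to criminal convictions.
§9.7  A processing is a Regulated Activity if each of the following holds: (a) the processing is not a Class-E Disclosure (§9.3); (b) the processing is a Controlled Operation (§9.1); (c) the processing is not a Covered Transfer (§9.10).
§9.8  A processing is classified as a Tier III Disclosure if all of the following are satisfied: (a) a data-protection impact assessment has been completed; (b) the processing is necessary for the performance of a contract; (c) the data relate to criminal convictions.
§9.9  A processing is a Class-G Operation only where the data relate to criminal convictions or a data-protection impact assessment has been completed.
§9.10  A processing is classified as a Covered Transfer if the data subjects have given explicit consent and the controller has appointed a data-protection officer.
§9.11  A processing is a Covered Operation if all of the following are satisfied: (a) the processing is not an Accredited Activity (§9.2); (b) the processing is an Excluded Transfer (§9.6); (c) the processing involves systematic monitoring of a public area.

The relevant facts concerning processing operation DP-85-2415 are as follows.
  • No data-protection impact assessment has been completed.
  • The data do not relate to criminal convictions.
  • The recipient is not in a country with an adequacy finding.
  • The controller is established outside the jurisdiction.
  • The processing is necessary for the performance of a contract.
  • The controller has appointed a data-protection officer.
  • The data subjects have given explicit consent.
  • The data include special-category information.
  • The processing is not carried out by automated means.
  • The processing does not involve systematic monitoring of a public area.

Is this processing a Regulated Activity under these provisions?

No

§9.3 — Class-E Disclosure: the processing does not involve systematic monitoring of a public area? yes; the controller is established in the jurisdiction? no; a data-protection impact assessment has been completed? no — 1 of 3 hold (need ≥2) → not satisfied.
§9.1 — Controlled Operation: [a data-protection impact assessment has been completed? no] AND [the data do not include special-category information? no] → not satisfied.
§9.10 — Covered Transfer: [the data subjects have given explicit consent? yes] AND [the controller has appointed a data-protection officer? yes] → satisfied.
§9.7 — Regulated Activity: [not a Class-E Disclosure (§9.3)? yes] AND [Controlled Operation (§9.1)? no] AND [not a Covered Transfer (§9.10)? no] → not satisfied.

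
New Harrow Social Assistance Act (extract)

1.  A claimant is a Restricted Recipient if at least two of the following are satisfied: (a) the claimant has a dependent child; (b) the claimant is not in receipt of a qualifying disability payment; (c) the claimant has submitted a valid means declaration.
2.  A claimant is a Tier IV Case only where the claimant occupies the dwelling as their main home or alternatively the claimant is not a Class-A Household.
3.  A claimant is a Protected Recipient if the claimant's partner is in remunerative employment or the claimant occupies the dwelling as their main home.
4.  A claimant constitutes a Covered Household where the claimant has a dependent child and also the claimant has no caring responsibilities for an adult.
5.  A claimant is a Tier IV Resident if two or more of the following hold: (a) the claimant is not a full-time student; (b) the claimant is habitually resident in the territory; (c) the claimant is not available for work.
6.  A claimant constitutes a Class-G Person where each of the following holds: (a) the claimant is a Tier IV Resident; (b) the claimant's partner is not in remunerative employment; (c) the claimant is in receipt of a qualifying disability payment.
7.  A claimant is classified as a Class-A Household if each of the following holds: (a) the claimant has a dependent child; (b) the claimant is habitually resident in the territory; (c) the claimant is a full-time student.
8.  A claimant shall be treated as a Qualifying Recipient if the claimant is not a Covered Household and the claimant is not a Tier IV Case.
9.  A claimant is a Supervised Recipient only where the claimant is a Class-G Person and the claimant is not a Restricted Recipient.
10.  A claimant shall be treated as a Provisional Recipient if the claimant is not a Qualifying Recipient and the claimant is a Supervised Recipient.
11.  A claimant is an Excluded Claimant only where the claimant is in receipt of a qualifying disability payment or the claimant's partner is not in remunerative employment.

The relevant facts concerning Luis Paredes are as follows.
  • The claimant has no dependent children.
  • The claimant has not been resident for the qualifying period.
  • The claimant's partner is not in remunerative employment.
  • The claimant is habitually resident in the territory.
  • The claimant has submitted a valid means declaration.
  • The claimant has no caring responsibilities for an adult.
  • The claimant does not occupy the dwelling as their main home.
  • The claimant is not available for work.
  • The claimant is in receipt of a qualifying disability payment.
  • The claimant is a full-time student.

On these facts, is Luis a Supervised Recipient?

Yes

Under paragraph 5: the claimant is not a full-time student? no; the claimant is habitually resident in the territory? yes; the claimant is not available for work? yes — 2 of 3 hold (need ≥2) → satisfied.
Under paragraph 6: Tier IV Resident (paragraph 5)? yes; and the claimant's partner is not in remunerative employment? yes; and the claimant is in receipt of a qualifying disability payment? yes. So the claimant is a Class-G Person.
Under paragraph 1: the claimant has a dependent child? no; the claimant is not in receipt of a qualifying disability payment? no; the claimant has submitted a valid means declaration? yes — 1 of 3 hold (need ≥2) → not satisfied.
Under paragraph 9: Class-G Person (paragraph 6)? yes; and not a Restricted Recipient (paragraph 1)? yes. So the claimant is a Supervised Recipient.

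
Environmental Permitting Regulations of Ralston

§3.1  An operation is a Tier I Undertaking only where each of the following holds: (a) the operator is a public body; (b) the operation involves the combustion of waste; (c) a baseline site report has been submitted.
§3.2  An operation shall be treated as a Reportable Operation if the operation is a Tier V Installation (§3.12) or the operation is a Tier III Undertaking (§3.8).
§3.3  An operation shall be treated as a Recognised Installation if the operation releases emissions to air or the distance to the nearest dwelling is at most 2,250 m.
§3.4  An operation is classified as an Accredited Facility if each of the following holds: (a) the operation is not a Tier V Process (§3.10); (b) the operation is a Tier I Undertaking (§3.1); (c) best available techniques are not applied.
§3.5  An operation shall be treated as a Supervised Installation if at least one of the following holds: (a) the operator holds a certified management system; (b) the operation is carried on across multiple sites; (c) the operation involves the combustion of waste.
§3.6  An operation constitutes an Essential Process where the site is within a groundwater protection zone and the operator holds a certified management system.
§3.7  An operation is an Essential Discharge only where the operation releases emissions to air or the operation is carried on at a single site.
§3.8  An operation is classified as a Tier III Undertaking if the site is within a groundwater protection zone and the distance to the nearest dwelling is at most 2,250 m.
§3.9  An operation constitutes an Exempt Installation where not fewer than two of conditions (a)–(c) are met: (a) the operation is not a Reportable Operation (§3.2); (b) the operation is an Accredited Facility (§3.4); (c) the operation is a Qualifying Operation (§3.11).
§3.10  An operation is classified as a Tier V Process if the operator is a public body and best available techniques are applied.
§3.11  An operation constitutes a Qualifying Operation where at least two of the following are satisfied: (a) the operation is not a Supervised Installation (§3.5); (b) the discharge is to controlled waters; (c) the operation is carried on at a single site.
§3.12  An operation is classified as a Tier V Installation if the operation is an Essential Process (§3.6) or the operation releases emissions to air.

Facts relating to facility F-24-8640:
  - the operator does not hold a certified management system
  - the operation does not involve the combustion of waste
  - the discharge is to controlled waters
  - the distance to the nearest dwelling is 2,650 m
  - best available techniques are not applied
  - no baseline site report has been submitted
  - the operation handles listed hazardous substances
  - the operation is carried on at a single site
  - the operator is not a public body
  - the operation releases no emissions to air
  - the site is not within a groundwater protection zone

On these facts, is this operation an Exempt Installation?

§3.6 — Essential Process: [the site is within a groundwater protection zone? no] AND [the operator holds a certified management system? no] → not satisfied.
§3.12 — Tier V Installation: [Essential Process (§3.6)? no] OR [the operation releases emissions to air? no] → not satisfied.
§3.8 — Tier III Undertaking: [the site is within a groundwater protection zone? no] AND [distance to the nearest dwelling: 2,650 m ≤ 2,250 m? no] → not satisfied.
§3.2 — Reportable Operation: [Tier V Installation (§3.12)? no] OR [Tier III Undertaking (§3.8)? no] → not satisfied.
§3.10 — Tier V Process: [the operator is a public body? no] AND [best available techniques are applied? no] → not satisfied.
§3.1 — Tier I Undertaking: [the operator is a public body? no] AND [the operation involves the combustion of waste? no] AND [a baseline site report has been submitted? no] → not satisfied.
§3.4 — Accredited Facility: [not a Tier V Process (§3.10)? yes] AND [Tier I Undertaking (§3.1)? no] AND [best available techniques are not applied? yes] → not satisfied.
§3.5 — Supervised Installation: [the operator holds a certified management system? no] OR [the operation is carried on across multiple sites? no] OR [the operation involves the combustion of waste? no] → not satisfied.
§3.11 — Qualifying Operation: not a Supervised Installation (§3.5)? yes; the discharge is to controlled waters? yes; the operation is carried on at a single site? yes — 3 of 3 hold (need ≥2) → satisfied.
§3.9 — Exempt Installation: not a Reportable Operation (§3.2)? yes; Accredited Facility (§3.4)? no; Qualifying Operation (§3.11)? yes — 2 of 3 hold (need ≥2) → satisfied.

Yes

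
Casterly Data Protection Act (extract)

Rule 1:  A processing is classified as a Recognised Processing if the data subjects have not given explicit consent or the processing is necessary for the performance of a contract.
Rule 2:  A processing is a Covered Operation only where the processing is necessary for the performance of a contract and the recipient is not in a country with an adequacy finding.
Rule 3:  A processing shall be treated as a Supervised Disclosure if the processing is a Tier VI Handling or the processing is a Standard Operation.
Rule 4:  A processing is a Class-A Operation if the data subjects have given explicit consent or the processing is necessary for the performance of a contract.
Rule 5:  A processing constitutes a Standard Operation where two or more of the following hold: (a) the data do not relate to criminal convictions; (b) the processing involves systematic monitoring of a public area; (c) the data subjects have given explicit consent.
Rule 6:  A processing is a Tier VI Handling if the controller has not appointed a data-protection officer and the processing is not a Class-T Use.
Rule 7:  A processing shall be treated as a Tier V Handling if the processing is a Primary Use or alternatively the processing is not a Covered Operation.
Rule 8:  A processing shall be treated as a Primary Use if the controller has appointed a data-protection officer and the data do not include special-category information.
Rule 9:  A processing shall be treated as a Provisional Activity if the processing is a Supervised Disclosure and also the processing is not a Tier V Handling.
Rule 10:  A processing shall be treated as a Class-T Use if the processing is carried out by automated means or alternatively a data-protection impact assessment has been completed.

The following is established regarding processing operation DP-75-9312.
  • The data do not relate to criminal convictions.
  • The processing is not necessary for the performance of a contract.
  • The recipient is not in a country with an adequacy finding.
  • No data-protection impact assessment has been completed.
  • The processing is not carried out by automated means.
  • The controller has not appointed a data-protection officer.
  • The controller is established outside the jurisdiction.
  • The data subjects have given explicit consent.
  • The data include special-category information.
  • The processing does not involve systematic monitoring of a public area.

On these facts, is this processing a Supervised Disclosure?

Yes

rule 10 — Class-T Use: [the processing is carried out by automated means? no] OR [a data-protection impact assessment has been completed? no] → not satisfied.
rule 6 — Tier VI Handling: [the controller has not appointed a data-protection officer? yes] AND [not a Class-T Use (rule 10)? yes] → satisfied.
rule 5 — Standard Operation: the data do not relate to criminal convictions? yes; the processing involves systematic monitoring of a public area? no; the data subjects have given explicit consent? yes — 2 of 3 hold (need ≥2) → satisfied.
rule 3 — Supervised Disclosure: [Tier VI Handling (rule 6)? yes] OR [Standard Operation (rule 5)? yes] → satisfied.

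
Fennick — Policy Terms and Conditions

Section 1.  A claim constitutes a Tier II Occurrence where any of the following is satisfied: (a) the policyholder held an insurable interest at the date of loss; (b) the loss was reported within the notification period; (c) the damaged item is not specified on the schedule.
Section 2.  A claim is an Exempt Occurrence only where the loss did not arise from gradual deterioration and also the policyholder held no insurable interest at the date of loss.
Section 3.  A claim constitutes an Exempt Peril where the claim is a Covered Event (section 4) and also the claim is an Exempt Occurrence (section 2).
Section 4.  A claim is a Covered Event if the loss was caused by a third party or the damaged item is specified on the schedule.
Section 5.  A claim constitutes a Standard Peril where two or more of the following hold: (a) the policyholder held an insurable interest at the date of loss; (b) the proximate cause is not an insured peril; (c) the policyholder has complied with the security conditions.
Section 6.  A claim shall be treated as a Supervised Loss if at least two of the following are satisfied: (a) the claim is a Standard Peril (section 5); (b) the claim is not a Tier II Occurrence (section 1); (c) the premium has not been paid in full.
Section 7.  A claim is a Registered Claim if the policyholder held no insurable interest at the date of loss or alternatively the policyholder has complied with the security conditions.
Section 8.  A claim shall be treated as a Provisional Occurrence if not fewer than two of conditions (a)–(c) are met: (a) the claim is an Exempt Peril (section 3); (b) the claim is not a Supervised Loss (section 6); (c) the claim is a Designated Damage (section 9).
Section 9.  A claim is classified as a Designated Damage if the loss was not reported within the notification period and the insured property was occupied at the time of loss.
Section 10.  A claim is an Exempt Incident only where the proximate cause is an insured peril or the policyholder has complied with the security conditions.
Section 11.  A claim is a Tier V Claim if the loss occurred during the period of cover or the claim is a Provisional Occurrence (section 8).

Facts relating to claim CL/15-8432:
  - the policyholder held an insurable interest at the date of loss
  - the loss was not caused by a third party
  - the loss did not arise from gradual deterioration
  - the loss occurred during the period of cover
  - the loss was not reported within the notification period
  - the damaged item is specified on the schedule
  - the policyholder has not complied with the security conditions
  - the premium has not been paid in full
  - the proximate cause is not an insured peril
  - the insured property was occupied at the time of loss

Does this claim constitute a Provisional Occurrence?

No

section 4 — Covered Event: [the loss was caused by a third party? no] OR [the damaged item is specified on the schedule? yes] → satisfied.
section 2 — Exempt Occurrence: [the loss did not arise from gradual deterioration? yes] AND [the policyholder held no insurable interest at the date of loss? no] → not satisfied.
section 3 — Exempt Peril: [Covered Event (section 4)? yes] AND [Exempt Occurrence (section 2)? no] → not satisfied.
section 5 — Standard Peril: the policyholder held an insurable interest at the date of loss? yes; the proximate cause is not an insured peril? yes; the policyholder has complied with the security conditions? no — 2 of 3 hold (need ≥2) → satisfied.
section 1 — Tier II Occurrence: [the policyholder held an insurable interest at the date of loss? yes] OR [the loss was reported within the notification period? no] OR [the damaged item is not specified on the schedule? no] → satisfied.
section 6 — Supervised Loss: Standard Peril (section 5)? yes; not a Tier II Occurrence (section 1)? no; the premium has not been paid in full? yes — 2 of 3 hold (need ≥2) → satisfied.
section 9 — Designated Damage: [the loss was not reported within the notification period? yes] AND [the insured property was occupied at the time of loss? yes] → satisfied.
section 8 — Provisional Occurrence: Exempt Peril (section 3)? no; not a Supervised Loss (section 6)? no; Designated Damage (section 9)? yes — 1 of 3 hold (need ≥2) → not satisfied.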